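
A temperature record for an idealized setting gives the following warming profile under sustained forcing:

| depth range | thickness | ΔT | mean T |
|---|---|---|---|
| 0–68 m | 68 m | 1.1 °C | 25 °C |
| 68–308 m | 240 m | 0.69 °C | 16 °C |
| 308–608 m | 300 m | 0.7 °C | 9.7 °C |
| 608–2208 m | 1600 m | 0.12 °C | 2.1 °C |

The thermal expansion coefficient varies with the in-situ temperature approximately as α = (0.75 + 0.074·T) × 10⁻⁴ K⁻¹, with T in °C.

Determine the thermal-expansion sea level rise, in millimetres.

Layer 1: α = (0.75 + 0.074×25)×10⁻⁴ = 2.6×10⁻⁴ K⁻¹
Layer 2: α = (0.75 + 0.074×16)×10⁻⁴ = 1.934×10⁻⁴ K⁻¹
Layer 3: α = (0.75 + 0.074×9.7)×10⁻⁴ = 1.4678×10⁻⁴ K⁻¹
Layer 4: α = (0.75 + 0.074×2.1)×10⁻⁴ = 0.9054×10⁻⁴ K⁻¹
0–68 m: 1.1 × 2.6×10⁻⁴ × 68 = 0.019448 m
Layer 2: 1.934×10⁻⁴ × 240 × 0.69 = 0.03202704 m
300 × 0.7 × 1.4678×10⁻⁴ = 0.0308238 m
608–2208 m: 0.9054×10⁻⁴ × 1600 × 0.12 = 0.01738368 m
Δh = 0.019448 + 0.03202704 + 0.0308238 + 0.01738368 = 0.09968252 m ≈ 100 mm

about 100 mm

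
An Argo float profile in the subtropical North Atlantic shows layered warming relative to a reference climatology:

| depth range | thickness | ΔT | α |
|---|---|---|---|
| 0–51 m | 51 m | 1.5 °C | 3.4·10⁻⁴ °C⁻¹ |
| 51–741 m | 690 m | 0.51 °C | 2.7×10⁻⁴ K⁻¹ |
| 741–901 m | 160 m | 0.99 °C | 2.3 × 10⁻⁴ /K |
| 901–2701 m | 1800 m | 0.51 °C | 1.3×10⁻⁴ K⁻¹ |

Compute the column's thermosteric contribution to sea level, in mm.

Layer 1: 3.4×10⁻⁴ × 1.5 × 51 = 0.02601 m
51–741 m: 2.7×10⁻⁴ × 690 × 0.51 = 0.095013 m
741–901 m: 2.3×10⁻⁴ × 160 × 0.99 = 0.036432 m
1.3×10⁻⁴ × 1800 × 0.51 = 0.11934 m
Δh = 0.02601 + 0.095013 + 0.036432 + 0.11934 = 0.276795 m

277 mm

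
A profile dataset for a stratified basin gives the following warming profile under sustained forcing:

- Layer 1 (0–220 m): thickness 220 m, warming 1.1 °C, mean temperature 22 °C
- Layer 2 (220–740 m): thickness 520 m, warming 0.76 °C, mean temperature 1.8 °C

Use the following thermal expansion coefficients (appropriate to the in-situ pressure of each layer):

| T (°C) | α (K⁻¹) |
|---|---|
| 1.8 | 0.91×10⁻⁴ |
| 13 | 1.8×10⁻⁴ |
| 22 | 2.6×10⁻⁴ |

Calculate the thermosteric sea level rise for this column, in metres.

Layer 1 at 22 °C → α = 2.6×10⁻⁴ K⁻¹
Layer 2 at 1.8 °C → α = 0.91×10⁻⁴ K⁻¹
2.6×10⁻⁴ × 220 × 1.1 = 0.06292 m
220–740 m: 0.91×10⁻⁴ × 0.76 × 520 = 0.0359632 m
Δh = 0.06292 + 0.0359632 = 0.0988832 m ≈ 0.0989 m

about 0.0989 m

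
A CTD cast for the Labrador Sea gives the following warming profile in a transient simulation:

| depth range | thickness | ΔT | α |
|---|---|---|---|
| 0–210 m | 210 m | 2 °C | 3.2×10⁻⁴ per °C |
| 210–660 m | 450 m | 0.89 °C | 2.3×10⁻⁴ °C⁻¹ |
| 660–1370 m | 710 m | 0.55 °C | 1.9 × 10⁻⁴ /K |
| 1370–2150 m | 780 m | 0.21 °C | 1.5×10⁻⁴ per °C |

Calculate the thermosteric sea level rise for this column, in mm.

325 mm

Layer 1: 210 × 2 × 3.2×10⁻⁴ = 0.13440 m
210–660 m: 0.89 × 450 × 2.3×10⁻⁴ = 0.092115 m
660–1370 m: 0.55 × 710 × 1.9×10⁻⁴ = 0.074195 m
1370–2150 m: 780 × 0.21 × 1.5×10⁻⁴ = 0.02457 m
Δh = 0.13440 + 0.092115 + 0.074195 + 0.02457 = 0.32528 m ≈ 325 mm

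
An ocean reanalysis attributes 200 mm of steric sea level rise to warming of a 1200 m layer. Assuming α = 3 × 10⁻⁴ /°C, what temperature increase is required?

0.556 K

ΔT = Δh/(αH) = 0.2 / (3×10⁻⁴ × 1200) ≈ 0.5556 K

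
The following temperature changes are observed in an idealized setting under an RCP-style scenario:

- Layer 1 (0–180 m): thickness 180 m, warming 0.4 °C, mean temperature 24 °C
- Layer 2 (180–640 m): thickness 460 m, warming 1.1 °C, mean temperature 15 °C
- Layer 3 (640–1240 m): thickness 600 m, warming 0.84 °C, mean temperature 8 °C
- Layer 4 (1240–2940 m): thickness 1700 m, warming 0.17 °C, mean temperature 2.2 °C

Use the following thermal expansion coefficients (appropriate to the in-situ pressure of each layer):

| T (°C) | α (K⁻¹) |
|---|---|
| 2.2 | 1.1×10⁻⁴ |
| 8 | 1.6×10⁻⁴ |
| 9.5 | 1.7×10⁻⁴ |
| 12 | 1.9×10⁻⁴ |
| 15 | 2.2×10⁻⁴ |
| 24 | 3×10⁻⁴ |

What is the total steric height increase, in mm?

245 mm

Layer 1 at 24 °C → α = 3×10⁻⁴ K⁻¹
Layer 2 at 15 °C → α = 2.2×10⁻⁴ K⁻¹
Layer 3 at 8 °C → α = 1.6×10⁻⁴ K⁻¹
Layer 4 at 2.2 °C → α = 1.1×10⁻⁴ K⁻¹
3×10⁻⁴ × 0.4 × 180 = 0.02160 m
2.2×10⁻⁴ × 1.1 × 460 = 0.11132 m
Layer 3: 0.84 × 1.6×10⁻⁴ × 600 = 0.08064 m
Layer 4: 1.1×10⁻⁴ × 1700 × 0.17 = 0.03179 m
Δh = 0.02160 + 0.11132 + 0.08064 + 0.03179 = 0.24535 m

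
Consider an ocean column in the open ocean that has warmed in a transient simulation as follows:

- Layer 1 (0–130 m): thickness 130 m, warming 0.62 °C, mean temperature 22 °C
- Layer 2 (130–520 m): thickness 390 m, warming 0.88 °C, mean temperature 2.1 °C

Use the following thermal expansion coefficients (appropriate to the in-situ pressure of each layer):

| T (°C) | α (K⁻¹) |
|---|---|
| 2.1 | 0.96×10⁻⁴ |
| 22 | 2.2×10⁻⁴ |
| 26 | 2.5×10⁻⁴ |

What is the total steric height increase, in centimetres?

5.07 cm

Layer 1 at 22 °C → α = 2.2×10⁻⁴ K⁻¹
Layer 2 at 2.1 °C → α = 0.96×10⁻⁴ K⁻¹
Layer 1: 0.62 × 130 × 2.2×10⁻⁴ = 0.017732 m
130–520 m: 390 × 0.96×10⁻⁴ × 0.88 = 0.0329472 m
Δh = 0.017732 + 0.0329472 = 0.0506792 m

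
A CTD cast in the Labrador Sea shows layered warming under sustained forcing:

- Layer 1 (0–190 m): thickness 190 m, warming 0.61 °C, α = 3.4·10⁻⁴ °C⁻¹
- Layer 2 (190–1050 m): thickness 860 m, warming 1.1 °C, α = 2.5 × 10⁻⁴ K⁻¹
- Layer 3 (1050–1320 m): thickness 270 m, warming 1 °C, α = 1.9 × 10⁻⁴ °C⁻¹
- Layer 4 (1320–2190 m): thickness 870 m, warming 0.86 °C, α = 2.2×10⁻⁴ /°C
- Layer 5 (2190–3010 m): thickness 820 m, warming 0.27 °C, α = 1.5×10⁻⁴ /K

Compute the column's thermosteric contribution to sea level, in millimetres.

about 530 mm

Layer 1: 190 × 3.4×10⁻⁴ × 0.61 = 0.039406 m
860 × 1.1 × 2.5×10⁻⁴ = 0.23650 m
1 × 270 × 1.9×10⁻⁴ = 0.05130 m
1320–2190 m: 2.2×10⁻⁴ × 0.86 × 870 = 0.164604 m
2190–3010 m: 820 × 0.27 × 1.5×10⁻⁴ = 0.03321 m
Δh = 0.039406 + 0.23650 + 0.05130 + 0.164604 + 0.03321 = 0.52502 m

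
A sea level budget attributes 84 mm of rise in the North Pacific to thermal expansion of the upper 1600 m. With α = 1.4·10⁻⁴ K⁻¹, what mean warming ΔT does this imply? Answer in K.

about 0.375 K

ΔT = Δh/(αH) = 0.084 / (1.4×10⁻⁴ × 1600) = 0.3750 K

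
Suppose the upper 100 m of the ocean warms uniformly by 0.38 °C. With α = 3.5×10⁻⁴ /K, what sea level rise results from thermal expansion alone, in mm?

13 mm

Δh = αΔT·H = 3.5×10⁻⁴ × 0.38 × 100 = 0.01330 m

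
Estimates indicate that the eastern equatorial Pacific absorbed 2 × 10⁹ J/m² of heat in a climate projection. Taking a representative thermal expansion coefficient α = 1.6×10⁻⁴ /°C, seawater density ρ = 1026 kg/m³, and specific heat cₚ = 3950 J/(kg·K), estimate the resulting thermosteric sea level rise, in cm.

7.9 cm

Δh = αQ/(ρcₚ) = 1.6×10⁻⁴ × 2×10⁹ / (1026 × 3950) ≈ 0.07896 m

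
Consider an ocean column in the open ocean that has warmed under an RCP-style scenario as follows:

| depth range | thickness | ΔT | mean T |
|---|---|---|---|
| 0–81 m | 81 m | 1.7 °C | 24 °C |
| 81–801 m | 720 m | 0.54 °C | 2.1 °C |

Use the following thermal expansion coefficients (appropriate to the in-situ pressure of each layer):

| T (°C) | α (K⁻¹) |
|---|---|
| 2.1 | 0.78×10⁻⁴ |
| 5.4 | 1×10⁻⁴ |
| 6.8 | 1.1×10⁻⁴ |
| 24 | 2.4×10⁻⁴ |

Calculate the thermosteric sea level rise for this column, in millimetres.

about 63 mm

Layer 1 at 24 °C → α = 2.4×10⁻⁴ K⁻¹
Layer 2 at 2.1 °C → α = 0.78×10⁻⁴ K⁻¹
0–81 m: 81 × 1.7 × 2.4×10⁻⁴ = 0.033048 m
81–801 m: 0.78×10⁻⁴ × 720 × 0.54 = 0.0303264 m
Δh = 0.033048 + 0.0303264 = 0.0633744 m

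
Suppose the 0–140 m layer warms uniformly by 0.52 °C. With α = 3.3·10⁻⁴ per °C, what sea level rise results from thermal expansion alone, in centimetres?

Δh ≈ 2.40 cm

Δh = αΔT·H = 3.3×10⁻⁴ × 0.52 × 140 = 0.024024 m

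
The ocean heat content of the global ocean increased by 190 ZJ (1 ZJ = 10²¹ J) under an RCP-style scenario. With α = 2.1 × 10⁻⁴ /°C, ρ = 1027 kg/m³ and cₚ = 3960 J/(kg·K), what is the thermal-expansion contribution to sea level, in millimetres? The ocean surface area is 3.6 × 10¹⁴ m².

Per unit area: Q = 190×10²¹ / (3.6×10¹⁴) ≈ 5.278×10⁸ J/m²
Δh = αQ/(ρcₚ) = 2.1×10⁻⁴ × 5.278×10⁸ / (1027 × 3960) ≈ 0.027254 m

Δh = 27.3 mm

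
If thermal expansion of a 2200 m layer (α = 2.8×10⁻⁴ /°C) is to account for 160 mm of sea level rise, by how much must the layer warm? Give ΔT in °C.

about 0.260 °C

ΔT = Δh/(αH) = 0.16 / (2.8×10⁻⁴ × 2200) ≈ 0.2597 °C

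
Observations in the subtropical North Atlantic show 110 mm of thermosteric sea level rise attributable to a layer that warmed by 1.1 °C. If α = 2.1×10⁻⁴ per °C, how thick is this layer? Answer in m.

H ≈ 480 m

H = Δh/(αΔT) = 0.11 / (2.1×10⁻⁴ × 1.1) ≈ 476.2 m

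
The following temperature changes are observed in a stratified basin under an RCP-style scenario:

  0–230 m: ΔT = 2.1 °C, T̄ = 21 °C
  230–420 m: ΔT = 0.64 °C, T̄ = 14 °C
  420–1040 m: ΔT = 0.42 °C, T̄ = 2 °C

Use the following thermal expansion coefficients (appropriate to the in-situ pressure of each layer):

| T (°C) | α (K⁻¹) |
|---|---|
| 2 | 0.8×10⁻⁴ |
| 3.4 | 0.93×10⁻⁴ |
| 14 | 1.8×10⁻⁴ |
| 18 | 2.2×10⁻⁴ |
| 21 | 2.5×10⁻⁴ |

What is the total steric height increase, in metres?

0.16 m

Layer 1 at 21 °C → α = 2.5×10⁻⁴ K⁻¹
Layer 2 at 14 °C → α = 1.8×10⁻⁴ K⁻¹
Layer 3 at 2 °C → α = 0.8×10⁻⁴ K⁻¹
0–230 m: 2.5×10⁻⁴ × 230 × 2.1 = 0.12075 m
230–420 m: 190 × 1.8×10⁻⁴ × 0.64 = 0.021888 m
0.42 × 620 × 0.8×10⁻⁴ = 0.020832 m
Δh = 0.12075 + 0.021888 + 0.020832 = 0.16347 m ≈ 0.16 m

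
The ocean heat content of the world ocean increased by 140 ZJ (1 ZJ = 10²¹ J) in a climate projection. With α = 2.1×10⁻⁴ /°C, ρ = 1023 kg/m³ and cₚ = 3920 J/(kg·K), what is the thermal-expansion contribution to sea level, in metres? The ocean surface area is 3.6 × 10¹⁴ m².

Per unit area: Q = 140×10²¹ / (3.6×10¹⁴) ≈ 3.889×10⁸ J/m²
Δh = αQ/(ρcₚ) = 2.1×10⁻⁴ × 3.889×10⁸ / (1023 × 3920) ≈ 0.020366 m

about 0.020 m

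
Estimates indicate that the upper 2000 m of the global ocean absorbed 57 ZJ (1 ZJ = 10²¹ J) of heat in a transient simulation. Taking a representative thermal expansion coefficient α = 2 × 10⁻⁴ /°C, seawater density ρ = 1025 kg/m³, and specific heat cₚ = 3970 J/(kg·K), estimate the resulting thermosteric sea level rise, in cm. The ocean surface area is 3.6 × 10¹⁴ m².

0.778 cm

Per unit area: Q = 57×10²¹ / (3.6×10¹⁴) ≈ 1.583×10⁸ J/m²
Δh = αQ/(ρcₚ) = 2×10⁻⁴ × 1.583×10⁸ / (1025 × 3970) ≈ 0.0077803 m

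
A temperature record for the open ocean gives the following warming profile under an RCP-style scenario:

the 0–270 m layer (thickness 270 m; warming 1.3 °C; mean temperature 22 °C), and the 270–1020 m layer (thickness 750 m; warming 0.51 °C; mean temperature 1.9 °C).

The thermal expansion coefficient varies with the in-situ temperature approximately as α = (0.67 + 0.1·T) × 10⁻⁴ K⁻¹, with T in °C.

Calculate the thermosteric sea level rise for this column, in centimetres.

about 13.4 cm

Layer 1: α = (0.67 + 0.1×22)×10⁻⁴ = 2.87×10⁻⁴ K⁻¹
Layer 2: α = (0.67 + 0.1×1.9)×10⁻⁴ = 0.86×10⁻⁴ K⁻¹
270 × 2.87×10⁻⁴ × 1.3 = 0.100737 m
Layer 2: 0.86×10⁻⁴ × 750 × 0.51 = 0.032895 m
Δh = 0.100737 + 0.032895 = 0.133632 m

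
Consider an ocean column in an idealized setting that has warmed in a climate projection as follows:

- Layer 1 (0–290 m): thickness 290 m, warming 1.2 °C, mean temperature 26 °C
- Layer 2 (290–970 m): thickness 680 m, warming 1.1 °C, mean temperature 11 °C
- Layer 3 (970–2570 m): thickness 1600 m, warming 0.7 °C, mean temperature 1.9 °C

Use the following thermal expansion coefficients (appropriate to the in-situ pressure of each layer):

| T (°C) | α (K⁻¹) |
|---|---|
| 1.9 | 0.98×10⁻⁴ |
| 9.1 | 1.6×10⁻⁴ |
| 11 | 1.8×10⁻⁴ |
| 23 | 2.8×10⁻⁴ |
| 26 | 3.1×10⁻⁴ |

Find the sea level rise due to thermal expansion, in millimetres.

Δh = 352 mm

Layer 1 at 26 °C → α = 3.1×10⁻⁴ K⁻¹
Layer 2 at 11 °C → α = 1.8×10⁻⁴ K⁻¹
Layer 3 at 1.9 °C → α = 0.98×10⁻⁴ K⁻¹
0–290 m: 1.2 × 290 × 3.1×10⁻⁴ = 0.10788 m
1.8×10⁻⁴ × 680 × 1.1 = 0.13464 m
0.98×10⁻⁴ × 1600 × 0.7 = 0.10976 m
Δh = 0.10788 + 0.13464 + 0.10976 = 0.35228 m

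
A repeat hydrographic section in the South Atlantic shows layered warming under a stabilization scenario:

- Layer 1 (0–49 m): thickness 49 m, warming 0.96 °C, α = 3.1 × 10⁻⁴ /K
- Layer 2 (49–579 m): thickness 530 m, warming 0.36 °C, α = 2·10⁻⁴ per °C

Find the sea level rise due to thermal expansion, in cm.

about 5.27 cm

49 × 3.1×10⁻⁴ × 0.96 = 0.0145824 m
Layer 2: 530 × 0.36 × 2×10⁻⁴ = 0.03816 m
Δh = 0.0145824 + 0.03816 = 0.0527424 m ≈ 5.27 cm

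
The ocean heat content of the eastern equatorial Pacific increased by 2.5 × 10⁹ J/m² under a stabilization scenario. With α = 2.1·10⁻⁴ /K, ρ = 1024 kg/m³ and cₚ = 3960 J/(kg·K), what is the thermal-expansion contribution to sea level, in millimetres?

Δh = αQ/(ρcₚ) = 2.1×10⁻⁴ × 2.5×10⁹ / (1024 × 3960) ≈ 0.12947 m

129 mm of thermosteric rise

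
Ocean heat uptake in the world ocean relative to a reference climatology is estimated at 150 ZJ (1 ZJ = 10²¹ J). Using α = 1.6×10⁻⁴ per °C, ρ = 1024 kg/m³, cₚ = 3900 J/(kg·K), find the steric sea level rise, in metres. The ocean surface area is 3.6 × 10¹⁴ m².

Per unit area: Q = 150×10²¹ / (3.6×10¹⁴) ≈ 4.167×10⁸ J/m²
Δh = αQ/(ρcₚ) = 1.6×10⁻⁴ × 4.167×10⁸ / (1024 × 3900) ≈ 0.016695 m

0.017 m of thermosteric rise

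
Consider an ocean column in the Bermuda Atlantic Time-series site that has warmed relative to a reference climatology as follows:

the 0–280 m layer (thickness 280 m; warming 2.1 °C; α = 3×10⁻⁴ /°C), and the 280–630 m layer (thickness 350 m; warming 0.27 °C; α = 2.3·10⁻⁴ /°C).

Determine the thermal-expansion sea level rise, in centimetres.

0–280 m: 3×10⁻⁴ × 280 × 2.1 = 0.17640 m
280–630 m: 2.3×10⁻⁴ × 0.27 × 350 = 0.021735 m
Δh = 0.17640 + 0.021735 = 0.198135 m

Δh ≈ 20 cm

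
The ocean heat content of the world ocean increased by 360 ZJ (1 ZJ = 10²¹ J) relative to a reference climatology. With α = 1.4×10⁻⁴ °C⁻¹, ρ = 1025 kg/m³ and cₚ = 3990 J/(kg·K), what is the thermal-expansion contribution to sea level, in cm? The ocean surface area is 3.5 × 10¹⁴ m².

Per unit area: Q = 360×10²¹ / (3.5×10¹⁴) ≈ 1.029×10⁹ J/m²
Δh = αQ/(ρcₚ) = 1.4×10⁻⁴ × 1.029×10⁹ / (1025 × 3990) ≈ 0.035225 m

3.52 cm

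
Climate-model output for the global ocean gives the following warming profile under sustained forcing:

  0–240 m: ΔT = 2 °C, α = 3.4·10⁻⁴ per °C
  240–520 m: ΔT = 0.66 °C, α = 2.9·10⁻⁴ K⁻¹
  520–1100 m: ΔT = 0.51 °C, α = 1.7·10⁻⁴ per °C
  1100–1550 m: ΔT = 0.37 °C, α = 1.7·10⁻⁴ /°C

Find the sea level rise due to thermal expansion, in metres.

Δh = 0.30 m

0–240 m: 240 × 2 × 3.4×10⁻⁴ = 0.16320 m
280 × 2.9×10⁻⁴ × 0.66 = 0.053592 m
520–1100 m: 580 × 0.51 × 1.7×10⁻⁴ = 0.050286 m
1.7×10⁻⁴ × 0.37 × 450 = 0.028305 m
Δh = 0.16320 + 0.053592 + 0.050286 + 0.028305 = 0.295383 m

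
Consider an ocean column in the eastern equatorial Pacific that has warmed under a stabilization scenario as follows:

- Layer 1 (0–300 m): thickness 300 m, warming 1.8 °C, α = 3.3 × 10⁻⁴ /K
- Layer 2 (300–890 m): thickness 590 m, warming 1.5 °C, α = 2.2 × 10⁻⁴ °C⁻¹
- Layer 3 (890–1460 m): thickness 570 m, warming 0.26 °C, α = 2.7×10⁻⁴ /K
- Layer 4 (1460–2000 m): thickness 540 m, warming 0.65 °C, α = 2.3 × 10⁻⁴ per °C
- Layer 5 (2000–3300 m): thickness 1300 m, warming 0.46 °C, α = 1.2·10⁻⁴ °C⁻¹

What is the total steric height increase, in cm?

3.3×10⁻⁴ × 1.8 × 300 = 0.17820 m
300–890 m: 2.2×10⁻⁴ × 590 × 1.5 = 0.19470 m
Layer 3: 570 × 2.7×10⁻⁴ × 0.26 = 0.040014 m
Layer 4: 540 × 0.65 × 2.3×10⁻⁴ = 0.08073 m
1.2×10⁻⁴ × 0.46 × 1300 = 0.07176 m
Δh = 0.17820 + 0.19470 + 0.040014 + 0.08073 + 0.07176 = 0.565404 m ≈ 56.5 cm

Δh = 56.5 cm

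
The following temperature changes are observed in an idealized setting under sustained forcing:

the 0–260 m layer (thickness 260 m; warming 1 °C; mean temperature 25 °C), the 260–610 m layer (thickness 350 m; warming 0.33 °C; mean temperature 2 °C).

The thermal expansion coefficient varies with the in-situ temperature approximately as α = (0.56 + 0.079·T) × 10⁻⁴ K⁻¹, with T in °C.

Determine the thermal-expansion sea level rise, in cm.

Layer 1: α = (0.56 + 0.079×25)×10⁻⁴ = 2.535×10⁻⁴ K⁻¹
Layer 2: α = (0.56 + 0.079×2)×10⁻⁴ = 0.718×10⁻⁴ K⁻¹
2.535×10⁻⁴ × 1 × 260 = 0.06591 m
260–610 m: 0.33 × 350 × 0.718×10⁻⁴ = 0.0082929 m
Δh = 0.06591 + 0.0082929 = 0.0742029 m

7.42 cm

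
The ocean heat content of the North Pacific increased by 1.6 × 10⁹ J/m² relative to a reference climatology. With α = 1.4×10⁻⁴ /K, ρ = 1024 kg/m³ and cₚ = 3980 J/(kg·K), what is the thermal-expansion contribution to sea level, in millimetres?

Δh = 55 mm

Δh = αQ/(ρcₚ) = 1.4×10⁻⁴ × 1.6×10⁹ / (1024 × 3980) ≈ 0.054962 m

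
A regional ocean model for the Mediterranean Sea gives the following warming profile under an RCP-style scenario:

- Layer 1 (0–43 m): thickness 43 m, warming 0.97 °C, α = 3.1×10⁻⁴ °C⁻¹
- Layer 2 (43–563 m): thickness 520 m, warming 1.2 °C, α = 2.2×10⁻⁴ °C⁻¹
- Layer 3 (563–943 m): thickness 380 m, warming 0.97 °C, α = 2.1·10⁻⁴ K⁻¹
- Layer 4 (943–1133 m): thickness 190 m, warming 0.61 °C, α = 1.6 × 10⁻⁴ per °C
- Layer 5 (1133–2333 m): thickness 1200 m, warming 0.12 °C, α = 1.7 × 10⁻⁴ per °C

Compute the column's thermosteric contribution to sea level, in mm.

Layer 1: 43 × 0.97 × 3.1×10⁻⁴ = 0.0129301 m
Layer 2: 1.2 × 520 × 2.2×10⁻⁴ = 0.13728 m
2.1×10⁻⁴ × 380 × 0.97 = 0.077406 m
943–1133 m: 1.6×10⁻⁴ × 190 × 0.61 = 0.018544 m
1200 × 1.7×10⁻⁴ × 0.12 = 0.02448 m
Δh = 0.0129301 + 0.13728 + 0.077406 + 0.018544 + 0.02448 = 0.2706401 m ≈ 271 mm

Δh = 271 mm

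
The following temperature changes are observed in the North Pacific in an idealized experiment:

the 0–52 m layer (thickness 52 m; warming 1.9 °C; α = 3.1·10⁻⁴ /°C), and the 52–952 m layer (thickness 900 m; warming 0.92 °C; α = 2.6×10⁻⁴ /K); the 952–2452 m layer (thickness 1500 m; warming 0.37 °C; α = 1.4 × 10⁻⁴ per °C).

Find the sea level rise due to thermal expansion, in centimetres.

Layer 1: 52 × 1.9 × 3.1×10⁻⁴ = 0.030628 m
Layer 2: 0.92 × 900 × 2.6×10⁻⁴ = 0.21528 m
1.4×10⁻⁴ × 0.37 × 1500 = 0.07770 m
Δh = 0.030628 + 0.21528 + 0.07770 = 0.323608 m

Δh ≈ 32.4 cm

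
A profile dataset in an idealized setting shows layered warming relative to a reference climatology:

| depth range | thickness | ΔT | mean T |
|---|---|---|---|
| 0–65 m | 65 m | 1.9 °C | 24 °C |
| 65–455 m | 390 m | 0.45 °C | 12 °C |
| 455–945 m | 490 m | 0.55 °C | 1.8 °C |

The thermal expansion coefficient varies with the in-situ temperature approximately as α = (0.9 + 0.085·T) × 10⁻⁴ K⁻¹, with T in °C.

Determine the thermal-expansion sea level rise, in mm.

98.4 mm of thermosteric rise

Layer 1: α = (0.9 + 0.085×24)×10⁻⁴ = 2.94×10⁻⁴ K⁻¹
Layer 2: α = (0.9 + 0.085×12)×10⁻⁴ = 1.92×10⁻⁴ K⁻¹
Layer 3: α = (0.9 + 0.085×1.8)×10⁻⁴ = 1.053×10⁻⁴ K⁻¹
1.9 × 2.94×10⁻⁴ × 65 = 0.036309 m
Layer 2: 0.45 × 1.92×10⁻⁴ × 390 = 0.033696 m
Layer 3: 1.053×10⁻⁴ × 0.55 × 490 = 0.02837835 m
Δh = 0.036309 + 0.033696 + 0.02837835 = 0.09838335 m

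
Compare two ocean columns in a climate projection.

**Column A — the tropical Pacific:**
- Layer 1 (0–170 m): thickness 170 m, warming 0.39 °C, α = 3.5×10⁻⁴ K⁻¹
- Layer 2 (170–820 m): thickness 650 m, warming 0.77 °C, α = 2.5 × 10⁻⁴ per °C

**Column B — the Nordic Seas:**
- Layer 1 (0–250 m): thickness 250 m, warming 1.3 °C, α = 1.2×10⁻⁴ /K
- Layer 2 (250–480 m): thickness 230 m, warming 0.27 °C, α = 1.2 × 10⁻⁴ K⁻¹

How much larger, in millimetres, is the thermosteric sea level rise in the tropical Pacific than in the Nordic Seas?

Δh_A − Δh_B ≈ 100 mm

A 170 × 0.39 × 3.5×10⁻⁴ = 0.023205 m
A Layer 2: 2.5×10⁻⁴ × 650 × 0.77 = 0.125125 m
A total: 0.14833 m
B Layer 1: 250 × 1.2×10⁻⁴ × 1.3 = 0.03900 m
B 250–480 m: 1.2×10⁻⁴ × 230 × 0.27 = 0.007452 m
B total: 0.046452 m
Difference: 0.14833 − 0.046452 = 0.101878 m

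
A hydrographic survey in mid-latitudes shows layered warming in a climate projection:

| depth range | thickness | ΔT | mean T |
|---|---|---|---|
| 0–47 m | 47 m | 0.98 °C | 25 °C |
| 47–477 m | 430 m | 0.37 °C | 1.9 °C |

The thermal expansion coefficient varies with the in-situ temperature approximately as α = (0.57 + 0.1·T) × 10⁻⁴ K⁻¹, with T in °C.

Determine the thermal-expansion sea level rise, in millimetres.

Layer 1: α = (0.57 + 0.1×25)×10⁻⁴ = 3.07×10⁻⁴ K⁻¹
Layer 2: α = (0.57 + 0.1×1.9)×10⁻⁴ = 0.76×10⁻⁴ K⁻¹
Layer 1: 47 × 3.07×10⁻⁴ × 0.98 = 0.01414042 m
47–477 m: 0.76×10⁻⁴ × 0.37 × 430 = 0.0120916 m
Δh = 0.01414042 + 0.0120916 = 0.02623202 m ≈ 26.2 mm

Δh ≈ 26.2 mm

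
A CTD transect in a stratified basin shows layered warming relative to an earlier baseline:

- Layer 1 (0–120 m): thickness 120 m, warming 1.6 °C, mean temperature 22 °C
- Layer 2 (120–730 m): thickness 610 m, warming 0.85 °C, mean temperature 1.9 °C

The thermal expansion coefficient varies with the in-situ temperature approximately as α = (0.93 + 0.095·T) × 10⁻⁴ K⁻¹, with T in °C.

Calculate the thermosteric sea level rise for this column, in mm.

Layer 1: α = (0.93 + 0.095×22)×10⁻⁴ = 3.02×10⁻⁴ K⁻¹
Layer 2: α = (0.93 + 0.095×1.9)×10⁻⁴ = 1.1105×10⁻⁴ K⁻¹
0–120 m: 3.02×10⁻⁴ × 120 × 1.6 = 0.057984 m
0.85 × 1.1105×10⁻⁴ × 610 = 0.057579425 m
Δh = 0.057984 + 0.057579425 = 0.115563425 m ≈ 120 mm

120 mm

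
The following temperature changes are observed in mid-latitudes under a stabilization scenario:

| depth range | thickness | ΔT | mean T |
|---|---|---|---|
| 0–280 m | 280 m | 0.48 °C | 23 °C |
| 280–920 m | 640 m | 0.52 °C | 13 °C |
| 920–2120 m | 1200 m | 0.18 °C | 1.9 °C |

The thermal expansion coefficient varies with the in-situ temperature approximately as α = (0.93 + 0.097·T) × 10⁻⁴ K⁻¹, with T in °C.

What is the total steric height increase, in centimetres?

Layer 1: α = (0.93 + 0.097×23)×10⁻⁴ = 3.161×10⁻⁴ K⁻¹
Layer 2: α = (0.93 + 0.097×13)×10⁻⁴ = 2.191×10⁻⁴ K⁻¹
Layer 3: α = (0.93 + 0.097×1.9)×10⁻⁴ = 1.1143×10⁻⁴ K⁻¹
0–280 m: 280 × 3.161×10⁻⁴ × 0.48 = 0.04248384 m
2.191×10⁻⁴ × 0.52 × 640 = 0.07291648 m
0.18 × 1200 × 1.1143×10⁻⁴ = 0.02406888 m
Δh = 0.04248384 + 0.07291648 + 0.02406888 = 0.1394692 m ≈ 14 cm

14 cm of thermosteric rise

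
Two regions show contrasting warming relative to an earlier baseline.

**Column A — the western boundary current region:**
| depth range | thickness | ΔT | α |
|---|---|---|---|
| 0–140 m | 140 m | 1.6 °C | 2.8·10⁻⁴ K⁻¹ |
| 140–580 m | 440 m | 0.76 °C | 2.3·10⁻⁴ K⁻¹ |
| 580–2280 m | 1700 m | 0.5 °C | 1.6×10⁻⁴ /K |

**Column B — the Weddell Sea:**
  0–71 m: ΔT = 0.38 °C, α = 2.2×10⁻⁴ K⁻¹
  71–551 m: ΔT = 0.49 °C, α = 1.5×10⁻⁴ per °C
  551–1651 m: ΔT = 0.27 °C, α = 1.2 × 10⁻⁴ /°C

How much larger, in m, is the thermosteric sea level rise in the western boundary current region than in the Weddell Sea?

0.199 m

A 0–140 m: 1.6 × 140 × 2.8×10⁻⁴ = 0.06272 m
A 140–580 m: 2.3×10⁻⁴ × 440 × 0.76 = 0.076912 m
A Layer 3: 1700 × 0.5 × 1.6×10⁻⁴ = 0.13600 m
A total: 0.275632 m
B 0.38 × 71 × 2.2×10⁻⁴ = 0.0059356 m
B 71–551 m: 480 × 1.5×10⁻⁴ × 0.49 = 0.03528 m
B 0.27 × 1100 × 1.2×10⁻⁴ = 0.03564 m
B total: 0.0768556 m
Difference: 0.275632 − 0.0768556 = 0.1987764 m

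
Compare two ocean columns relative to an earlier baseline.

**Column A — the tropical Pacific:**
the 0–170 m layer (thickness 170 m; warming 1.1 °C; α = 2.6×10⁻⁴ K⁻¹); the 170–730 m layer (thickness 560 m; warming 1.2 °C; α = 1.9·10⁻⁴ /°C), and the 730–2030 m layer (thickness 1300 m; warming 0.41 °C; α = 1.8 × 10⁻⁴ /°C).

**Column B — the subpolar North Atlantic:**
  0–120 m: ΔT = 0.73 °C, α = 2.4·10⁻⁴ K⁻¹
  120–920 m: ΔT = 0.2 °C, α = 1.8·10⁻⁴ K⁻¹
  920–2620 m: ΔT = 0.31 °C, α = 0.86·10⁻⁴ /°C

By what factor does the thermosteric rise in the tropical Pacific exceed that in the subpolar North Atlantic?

2.86

A 170 × 1.1 × 2.6×10⁻⁴ = 0.04862 m
A 170–730 m: 1.9×10⁻⁴ × 1.2 × 560 = 0.12768 m
A 1300 × 1.8×10⁻⁴ × 0.41 = 0.09594 m
A total: 0.27224 m
B 120 × 0.73 × 2.4×10⁻⁴ = 0.021024 m
B Layer 2: 800 × 0.2 × 1.8×10⁻⁴ = 0.02880 m
B Layer 3: 0.31 × 0.86×10⁻⁴ × 1700 = 0.045322 m
B total: 0.095146 m
Ratio: 0.27224 / 0.095146 ≈ 2.861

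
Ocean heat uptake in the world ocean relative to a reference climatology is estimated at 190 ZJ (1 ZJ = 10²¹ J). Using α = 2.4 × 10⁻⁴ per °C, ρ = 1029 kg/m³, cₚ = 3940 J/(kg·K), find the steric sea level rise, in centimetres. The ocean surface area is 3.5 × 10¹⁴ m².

Δh ≈ 3.21 cm

Per unit area: Q = 190×10²¹ / (3.5×10¹⁴) ≈ 5.429×10⁸ J/m²
Δh = αQ/(ρcₚ) = 2.4×10⁻⁴ × 5.429×10⁸ / (1029 × 3940) ≈ 0.032138 m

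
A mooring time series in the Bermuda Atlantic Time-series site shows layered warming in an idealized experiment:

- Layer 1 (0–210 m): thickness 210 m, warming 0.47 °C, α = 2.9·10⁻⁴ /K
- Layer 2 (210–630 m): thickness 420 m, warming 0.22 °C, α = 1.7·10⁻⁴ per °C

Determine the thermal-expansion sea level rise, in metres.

0.0443 m of thermosteric rise

Layer 1: 0.47 × 2.9×10⁻⁴ × 210 = 0.028623 m
Layer 2: 1.7×10⁻⁴ × 420 × 0.22 = 0.015708 m
Δh = 0.028623 + 0.015708 = 0.044331 m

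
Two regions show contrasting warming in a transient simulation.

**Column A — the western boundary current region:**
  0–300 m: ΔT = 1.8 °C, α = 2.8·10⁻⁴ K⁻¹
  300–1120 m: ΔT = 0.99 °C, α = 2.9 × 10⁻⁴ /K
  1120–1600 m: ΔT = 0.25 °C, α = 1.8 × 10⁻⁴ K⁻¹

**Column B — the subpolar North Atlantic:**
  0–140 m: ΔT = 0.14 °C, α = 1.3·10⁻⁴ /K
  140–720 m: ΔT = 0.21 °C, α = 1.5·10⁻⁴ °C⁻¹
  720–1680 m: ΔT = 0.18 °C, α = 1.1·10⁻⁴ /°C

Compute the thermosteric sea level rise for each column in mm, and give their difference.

A 0–300 m: 2.8×10⁻⁴ × 1.8 × 300 = 0.15120 m
A 0.99 × 2.9×10⁻⁴ × 820 = 0.235422 m
A Layer 3: 1.8×10⁻⁴ × 0.25 × 480 = 0.02160 m
A total: 0.408222 m
B 0–140 m: 0.14 × 140 × 1.3×10⁻⁴ = 0.002548 m
B 0.21 × 1.5×10⁻⁴ × 580 = 0.01827 m
B 0.18 × 1.1×10⁻⁴ × 960 = 0.019008 m
B total: 0.039826 m
Difference: 0.408222 − 0.039826 = 0.368396 m

A: 410 mm; B: 40 mm; difference 370 mm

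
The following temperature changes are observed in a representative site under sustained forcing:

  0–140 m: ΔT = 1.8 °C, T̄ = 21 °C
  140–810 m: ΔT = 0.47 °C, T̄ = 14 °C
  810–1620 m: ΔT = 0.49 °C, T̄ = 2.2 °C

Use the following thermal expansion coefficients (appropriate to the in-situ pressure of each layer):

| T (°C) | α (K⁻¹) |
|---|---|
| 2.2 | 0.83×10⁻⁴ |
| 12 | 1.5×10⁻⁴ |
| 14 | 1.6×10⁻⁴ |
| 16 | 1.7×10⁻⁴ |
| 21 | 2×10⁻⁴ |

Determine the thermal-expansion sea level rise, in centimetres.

Layer 1 at 21 °C → α = 2×10⁻⁴ K⁻¹
Layer 2 at 14 °C → α = 1.6×10⁻⁴ K⁻¹
Layer 3 at 2.2 °C → α = 0.83×10⁻⁴ K⁻¹
0–140 m: 1.8 × 2×10⁻⁴ × 140 = 0.05040 m
0.47 × 1.6×10⁻⁴ × 670 = 0.050384 m
0.83×10⁻⁴ × 810 × 0.49 = 0.0329427 m
Δh = 0.05040 + 0.050384 + 0.0329427 = 0.1337267 m

about 13.4 cm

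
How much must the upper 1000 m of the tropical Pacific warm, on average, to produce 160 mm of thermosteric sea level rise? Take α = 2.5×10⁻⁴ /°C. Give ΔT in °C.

ΔT = Δh/(αH) = 0.16 / (2.5×10⁻⁴ × 1000) = 0.6400 °C

ΔT ≈ 0.640 °C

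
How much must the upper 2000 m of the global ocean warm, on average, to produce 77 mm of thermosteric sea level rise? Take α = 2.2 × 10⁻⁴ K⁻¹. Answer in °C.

about 0.175 °C

ΔT = Δh/(αH) = 0.077 / (2.2×10⁻⁴ × 2000) = 0.1750 °C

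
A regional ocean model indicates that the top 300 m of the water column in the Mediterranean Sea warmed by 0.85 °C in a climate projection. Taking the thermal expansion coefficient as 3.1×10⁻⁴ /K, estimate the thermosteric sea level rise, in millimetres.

79 mm of thermosteric rise

Δh = αΔT·H = 3.1×10⁻⁴ × 0.85 × 300 = 0.07905 m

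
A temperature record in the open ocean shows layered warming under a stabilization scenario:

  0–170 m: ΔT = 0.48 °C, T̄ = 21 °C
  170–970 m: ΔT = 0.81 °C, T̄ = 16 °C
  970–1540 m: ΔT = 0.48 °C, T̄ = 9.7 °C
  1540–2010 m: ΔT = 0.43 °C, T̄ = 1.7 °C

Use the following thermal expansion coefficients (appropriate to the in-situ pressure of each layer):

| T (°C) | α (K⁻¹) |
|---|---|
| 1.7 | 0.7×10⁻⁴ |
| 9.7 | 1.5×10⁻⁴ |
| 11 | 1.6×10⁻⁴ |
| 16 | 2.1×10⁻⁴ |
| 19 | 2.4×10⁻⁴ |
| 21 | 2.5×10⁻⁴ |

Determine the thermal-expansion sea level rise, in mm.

Layer 1 at 21 °C → α = 2.5×10⁻⁴ K⁻¹
Layer 2 at 16 °C → α = 2.1×10⁻⁴ K⁻¹
Layer 3 at 9.7 °C → α = 1.5×10⁻⁴ K⁻¹
Layer 4 at 1.7 °C → α = 0.7×10⁻⁴ K⁻¹
2.5×10⁻⁴ × 170 × 0.48 = 0.02040 m
170–970 m: 0.81 × 800 × 2.1×10⁻⁴ = 0.13608 m
Layer 3: 0.48 × 570 × 1.5×10⁻⁴ = 0.04104 m
0.7×10⁻⁴ × 0.43 × 470 = 0.014147 m
Δh = 0.02040 + 0.13608 + 0.04104 + 0.014147 = 0.211667 m

Δh = 210 mm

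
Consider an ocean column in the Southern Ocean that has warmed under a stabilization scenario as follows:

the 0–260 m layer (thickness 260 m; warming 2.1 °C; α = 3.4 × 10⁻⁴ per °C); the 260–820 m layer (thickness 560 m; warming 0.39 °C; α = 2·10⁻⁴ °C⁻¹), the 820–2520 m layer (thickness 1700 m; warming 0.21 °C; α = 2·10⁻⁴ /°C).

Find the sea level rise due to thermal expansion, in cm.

0–260 m: 2.1 × 3.4×10⁻⁴ × 260 = 0.18564 m
560 × 2×10⁻⁴ × 0.39 = 0.04368 m
Layer 3: 2×10⁻⁴ × 1700 × 0.21 = 0.07140 m
Δh = 0.18564 + 0.04368 + 0.07140 = 0.30072 m ≈ 30.1 cm

about 30.1 cm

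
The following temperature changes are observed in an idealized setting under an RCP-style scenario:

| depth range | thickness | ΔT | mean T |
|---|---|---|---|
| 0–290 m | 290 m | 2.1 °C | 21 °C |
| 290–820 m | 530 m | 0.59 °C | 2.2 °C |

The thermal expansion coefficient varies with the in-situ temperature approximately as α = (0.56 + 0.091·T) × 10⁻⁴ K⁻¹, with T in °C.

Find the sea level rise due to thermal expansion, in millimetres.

Layer 1: α = (0.56 + 0.091×21)×10⁻⁴ = 2.471×10⁻⁴ K⁻¹
Layer 2: α = (0.56 + 0.091×2.2)×10⁻⁴ = 0.7602×10⁻⁴ K⁻¹
0–290 m: 290 × 2.471×10⁻⁴ × 2.1 = 0.1504839 m
290–820 m: 530 × 0.7602×10⁻⁴ × 0.59 = 0.023771454 m
Δh = 0.1504839 + 0.023771454 = 0.174255354 m

Δh ≈ 174 mm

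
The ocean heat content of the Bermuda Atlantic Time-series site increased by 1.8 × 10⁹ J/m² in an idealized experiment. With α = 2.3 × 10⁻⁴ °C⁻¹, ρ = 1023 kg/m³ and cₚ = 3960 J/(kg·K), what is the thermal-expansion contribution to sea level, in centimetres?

Δh = αQ/(ρcₚ) = 2.3×10⁻⁴ × 1.8×10⁹ / (1023 × 3960) ≈ 0.10219 m

Δh = 10.2 cm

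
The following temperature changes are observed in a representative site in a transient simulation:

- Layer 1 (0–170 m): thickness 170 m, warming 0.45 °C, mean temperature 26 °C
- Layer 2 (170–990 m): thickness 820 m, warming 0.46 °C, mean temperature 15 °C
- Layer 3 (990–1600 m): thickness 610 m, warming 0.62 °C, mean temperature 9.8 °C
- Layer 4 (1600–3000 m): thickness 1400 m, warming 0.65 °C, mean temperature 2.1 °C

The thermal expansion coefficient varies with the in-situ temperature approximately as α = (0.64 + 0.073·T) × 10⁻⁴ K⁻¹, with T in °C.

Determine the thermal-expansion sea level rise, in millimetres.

Layer 1: α = (0.64 + 0.073×26)×10⁻⁴ = 2.538×10⁻⁴ K⁻¹
Layer 2: α = (0.64 + 0.073×15)×10⁻⁴ = 1.735×10⁻⁴ K⁻¹
Layer 3: α = (0.64 + 0.073×9.8)×10⁻⁴ = 1.3554×10⁻⁴ K⁻¹
Layer 4: α = (0.64 + 0.073×2.1)×10⁻⁴ = 0.7933×10⁻⁴ K⁻¹
170 × 0.45 × 2.538×10⁻⁴ = 0.0194157 m
170–990 m: 0.46 × 1.735×10⁻⁴ × 820 = 0.0654442 m
Layer 3: 610 × 1.3554×10⁻⁴ × 0.62 = 0.051261228 m
0.65 × 1400 × 0.7933×10⁻⁴ = 0.0721903 m
Δh = 0.0194157 + 0.0654442 + 0.051261228 + 0.0721903 = 0.208311428 m ≈ 210 mm

210 mm of thermosteric rise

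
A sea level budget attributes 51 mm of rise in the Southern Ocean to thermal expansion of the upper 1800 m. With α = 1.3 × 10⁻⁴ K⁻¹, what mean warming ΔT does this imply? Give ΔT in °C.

about 0.218 °C

ΔT = Δh/(αH) = 0.051 / (1.3×10⁻⁴ × 1800) ≈ 0.2179 °C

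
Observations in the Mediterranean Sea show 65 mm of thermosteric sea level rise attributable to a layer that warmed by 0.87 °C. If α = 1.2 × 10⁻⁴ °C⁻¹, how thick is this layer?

H = Δh/(αΔT) = 0.065 / (1.2×10⁻⁴ × 0.87) ≈ 622.6 m

620 m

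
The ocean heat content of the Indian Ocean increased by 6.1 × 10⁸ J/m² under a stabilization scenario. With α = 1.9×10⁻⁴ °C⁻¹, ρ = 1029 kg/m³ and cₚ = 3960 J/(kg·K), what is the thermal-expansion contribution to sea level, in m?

Δh = 0.0284 m

Δh = αQ/(ρcₚ) = 1.9×10⁻⁴ × 6.1×10⁸ / (1029 × 3960) ≈ 0.028443 m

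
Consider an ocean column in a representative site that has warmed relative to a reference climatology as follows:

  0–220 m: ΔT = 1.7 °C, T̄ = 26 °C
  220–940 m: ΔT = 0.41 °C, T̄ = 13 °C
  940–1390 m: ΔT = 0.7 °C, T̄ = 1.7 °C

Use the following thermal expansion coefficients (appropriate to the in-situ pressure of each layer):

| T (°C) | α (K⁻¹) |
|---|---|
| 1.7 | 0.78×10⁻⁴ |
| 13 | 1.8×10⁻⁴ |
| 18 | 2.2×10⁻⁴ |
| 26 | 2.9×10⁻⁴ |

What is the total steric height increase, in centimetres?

Layer 1 at 26 °C → α = 2.9×10⁻⁴ K⁻¹
Layer 2 at 13 °C → α = 1.8×10⁻⁴ K⁻¹
Layer 3 at 1.7 °C → α = 0.78×10⁻⁴ K⁻¹
Layer 1: 220 × 2.9×10⁻⁴ × 1.7 = 0.10846 m
220–940 m: 1.8×10⁻⁴ × 720 × 0.41 = 0.053136 m
450 × 0.78×10⁻⁴ × 0.7 = 0.02457 m
Δh = 0.10846 + 0.053136 + 0.02457 = 0.186166 m ≈ 18.6 cm

18.6 cm of thermosteric rise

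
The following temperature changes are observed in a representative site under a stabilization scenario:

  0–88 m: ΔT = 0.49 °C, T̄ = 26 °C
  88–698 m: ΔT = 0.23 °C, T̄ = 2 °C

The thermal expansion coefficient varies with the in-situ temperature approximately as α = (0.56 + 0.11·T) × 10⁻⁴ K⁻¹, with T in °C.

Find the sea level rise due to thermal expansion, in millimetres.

about 26 mm

Layer 1: α = (0.56 + 0.11×26)×10⁻⁴ = 3.42×10⁻⁴ K⁻¹
Layer 2: α = (0.56 + 0.11×2)×10⁻⁴ = 0.78×10⁻⁴ K⁻¹
0–88 m: 3.42×10⁻⁴ × 0.49 × 88 = 0.01474704 m
0.23 × 0.78×10⁻⁴ × 610 = 0.0109434 m
Δh = 0.01474704 + 0.0109434 = 0.02569044 m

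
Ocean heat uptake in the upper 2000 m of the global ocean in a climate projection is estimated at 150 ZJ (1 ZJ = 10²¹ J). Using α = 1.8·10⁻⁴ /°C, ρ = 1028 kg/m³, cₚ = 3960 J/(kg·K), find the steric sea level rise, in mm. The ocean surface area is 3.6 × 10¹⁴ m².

Per unit area: Q = 150×10²¹ / (3.6×10¹⁴) ≈ 4.167×10⁸ J/m²
Δh = αQ/(ρcₚ) = 1.8×10⁻⁴ × 4.167×10⁸ / (1028 × 3960) ≈ 0.018425 m

18 mm of thermosteric rise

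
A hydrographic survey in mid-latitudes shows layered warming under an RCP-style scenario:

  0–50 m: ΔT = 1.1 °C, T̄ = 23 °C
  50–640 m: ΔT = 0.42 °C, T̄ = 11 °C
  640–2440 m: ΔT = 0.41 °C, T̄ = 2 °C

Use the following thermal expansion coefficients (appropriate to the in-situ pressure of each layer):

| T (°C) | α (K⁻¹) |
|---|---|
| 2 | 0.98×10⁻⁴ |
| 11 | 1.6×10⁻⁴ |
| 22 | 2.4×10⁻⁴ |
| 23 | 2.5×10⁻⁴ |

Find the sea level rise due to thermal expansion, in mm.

Layer 1 at 23 °C → α = 2.5×10⁻⁴ K⁻¹
Layer 2 at 11 °C → α = 1.6×10⁻⁴ K⁻¹
Layer 3 at 2 °C → α = 0.98×10⁻⁴ K⁻¹
50 × 2.5×10⁻⁴ × 1.1 = 0.01375 m
50–640 m: 1.6×10⁻⁴ × 0.42 × 590 = 0.039648 m
0.41 × 1800 × 0.98×10⁻⁴ = 0.072324 m
Δh = 0.01375 + 0.039648 + 0.072324 = 0.125722 m ≈ 126 mm

126 mm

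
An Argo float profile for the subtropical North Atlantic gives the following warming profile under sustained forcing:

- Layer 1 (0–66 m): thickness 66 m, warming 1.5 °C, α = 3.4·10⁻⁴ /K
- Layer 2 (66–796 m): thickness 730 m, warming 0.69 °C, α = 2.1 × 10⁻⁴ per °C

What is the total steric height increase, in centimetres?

Layer 1: 66 × 3.4×10⁻⁴ × 1.5 = 0.03366 m
0.69 × 2.1×10⁻⁴ × 730 = 0.105777 m
Δh = 0.03366 + 0.105777 = 0.139437 m ≈ 13.9 cm

about 13.9 cm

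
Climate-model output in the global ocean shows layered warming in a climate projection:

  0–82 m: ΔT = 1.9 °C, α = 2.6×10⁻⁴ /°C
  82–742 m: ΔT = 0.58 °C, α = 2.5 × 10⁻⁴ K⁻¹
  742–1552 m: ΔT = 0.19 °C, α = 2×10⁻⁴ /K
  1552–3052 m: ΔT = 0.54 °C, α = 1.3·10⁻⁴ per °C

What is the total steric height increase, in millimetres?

2.6×10⁻⁴ × 1.9 × 82 = 0.040508 m
Layer 2: 2.5×10⁻⁴ × 0.58 × 660 = 0.09570 m
742–1552 m: 810 × 2×10⁻⁴ × 0.19 = 0.03078 m
Layer 4: 1500 × 0.54 × 1.3×10⁻⁴ = 0.10530 m
Δh = 0.040508 + 0.09570 + 0.03078 + 0.10530 = 0.272288 m

272 mm of thermosteric rise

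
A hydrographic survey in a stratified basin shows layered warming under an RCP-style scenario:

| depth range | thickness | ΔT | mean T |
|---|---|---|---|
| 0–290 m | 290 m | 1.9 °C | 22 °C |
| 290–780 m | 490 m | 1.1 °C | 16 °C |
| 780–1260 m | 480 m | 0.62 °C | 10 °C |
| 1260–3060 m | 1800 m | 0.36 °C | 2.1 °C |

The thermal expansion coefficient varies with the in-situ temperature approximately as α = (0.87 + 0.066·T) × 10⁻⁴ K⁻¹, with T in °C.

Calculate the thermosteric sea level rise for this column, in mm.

Layer 1: α = (0.87 + 0.066×22)×10⁻⁴ = 2.322×10⁻⁴ K⁻¹
Layer 2: α = (0.87 + 0.066×16)×10⁻⁴ = 1.926×10⁻⁴ K⁻¹
Layer 3: α = (0.87 + 0.066×10)×10⁻⁴ = 1.53×10⁻⁴ K⁻¹
Layer 4: α = (0.87 + 0.066×2.1)×10⁻⁴ = 1.0086×10⁻⁴ K⁻¹
1.9 × 2.322×10⁻⁴ × 290 = 0.1279422 m
Layer 2: 490 × 1.1 × 1.926×10⁻⁴ = 0.1038114 m
780–1260 m: 0.62 × 480 × 1.53×10⁻⁴ = 0.0455328 m
1.0086×10⁻⁴ × 1800 × 0.36 = 0.06535728 m
Δh = 0.1279422 + 0.1038114 + 0.0455328 + 0.06535728 = 0.34264368 m

340 mm of thermosteric rise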